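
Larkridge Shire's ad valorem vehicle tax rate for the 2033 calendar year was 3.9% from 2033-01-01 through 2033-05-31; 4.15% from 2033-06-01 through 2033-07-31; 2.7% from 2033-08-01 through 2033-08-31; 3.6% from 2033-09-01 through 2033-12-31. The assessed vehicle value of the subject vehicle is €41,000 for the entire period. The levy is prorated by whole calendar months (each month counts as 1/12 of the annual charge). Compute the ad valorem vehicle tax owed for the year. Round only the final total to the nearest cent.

€1,534.08

2033-01-01 to 2033-05-31: 5 months at 3.9% → €41,000 × 3.9% × 5/12 = €666.2500
2033-06-01 to 2033-07-31: 2 months at 4.15% → €41,000 × 4.15% × 2/12 = €283.5833
2033-08-01 to 2033-08-31: 1 month at 2.7% → €41,000 × 2.7% × 1/12 = €92.2500
2033-09-01 to 2033-12-31: 4 months at 3.6% → €41,000 × 3.6% × 4/12 = €492.0000
Total = €1,534.0833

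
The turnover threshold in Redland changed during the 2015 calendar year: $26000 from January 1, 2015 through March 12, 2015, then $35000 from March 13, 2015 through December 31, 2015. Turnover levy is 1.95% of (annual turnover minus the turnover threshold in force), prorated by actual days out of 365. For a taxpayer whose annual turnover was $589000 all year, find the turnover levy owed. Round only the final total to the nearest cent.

$10837.14

January 1 – March 12, 2015: 71 days, exemption $26000 → ($589000 − $26000) × 1.95% × 71/365 = $2135.5438
March 13 – December 31, 2015: 294 days, exemption $35000 → ($589000 − $35000) × 1.95% × 294/365 = $8701.5945
Total = $10837.1384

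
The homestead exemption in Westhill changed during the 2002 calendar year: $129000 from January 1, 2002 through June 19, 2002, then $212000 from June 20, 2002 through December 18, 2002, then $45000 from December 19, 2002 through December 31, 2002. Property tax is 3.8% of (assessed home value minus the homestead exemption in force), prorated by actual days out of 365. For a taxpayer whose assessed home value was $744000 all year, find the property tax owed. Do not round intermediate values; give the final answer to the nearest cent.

$21911.01

January 1 – June 19, 2002: 170 days, exemption $129000 → ($744000 − $129000) × 3.8% × 170/365 = $10884.6575
June 20 – December 18, 2002: 182 days, exemption $212000 → ($744000 − $212000) × 3.8% × 182/365 = $10080.3068
December 19 – December 31, 2002: 13 days, exemption $45000 → ($744000 − $45000) × 3.8% × 13/365 = $946.0438
Total = $21911.0082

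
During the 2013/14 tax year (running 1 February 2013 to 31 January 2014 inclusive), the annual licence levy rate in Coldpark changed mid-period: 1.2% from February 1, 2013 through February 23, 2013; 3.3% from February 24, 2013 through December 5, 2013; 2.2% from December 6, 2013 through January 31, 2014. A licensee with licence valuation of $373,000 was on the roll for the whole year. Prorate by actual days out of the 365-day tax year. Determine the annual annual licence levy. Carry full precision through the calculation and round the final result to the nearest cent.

February 1 – February 23, 2013: 23 days at 1.2% → $373,000 × 1.2% × 23/365 = $282.0493
February 24 – December 5, 2013: 285 days at 3.3% → $373,000 × 3.3% × 285/365 = $9,611.1370
December 6, 2013 – January 31, 2014: 57 days at 2.2% → $373,000 × 2.2% × 57/365 = $1,281.4849
Total = $11,174.6712

$11,174.67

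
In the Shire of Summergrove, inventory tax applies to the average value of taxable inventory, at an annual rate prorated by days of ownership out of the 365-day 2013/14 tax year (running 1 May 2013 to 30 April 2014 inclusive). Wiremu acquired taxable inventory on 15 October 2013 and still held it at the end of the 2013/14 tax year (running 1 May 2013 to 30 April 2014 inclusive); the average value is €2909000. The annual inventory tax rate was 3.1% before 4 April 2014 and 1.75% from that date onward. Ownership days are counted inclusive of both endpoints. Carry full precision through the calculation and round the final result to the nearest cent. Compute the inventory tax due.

15 October 2013 – 3 April 2014: 171 days at 3.1% → €2909000 × 3.1% × 171/365 = €42248.2438
4 April – 30 April 2014: 27 days at 1.75% → €2909000 × 1.75% × 27/365 = €3765.7603
Total = €46014.0041

€46014.00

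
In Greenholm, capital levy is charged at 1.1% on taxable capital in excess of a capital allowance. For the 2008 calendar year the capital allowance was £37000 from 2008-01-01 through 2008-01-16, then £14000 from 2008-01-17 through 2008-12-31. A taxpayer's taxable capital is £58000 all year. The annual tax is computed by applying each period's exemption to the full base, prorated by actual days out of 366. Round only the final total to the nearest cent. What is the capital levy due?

£472.94

2008-01-01 to 2008-01-16: 16 days, exemption £37000 → (£58000 − £37000) × 1.1% × 16/366 = £10.0984
2008-01-17 to 2008-12-31: 350 days, exemption £14000 → (£58000 − £14000) × 1.1% × 350/366 = £462.8415
Total = £472.9399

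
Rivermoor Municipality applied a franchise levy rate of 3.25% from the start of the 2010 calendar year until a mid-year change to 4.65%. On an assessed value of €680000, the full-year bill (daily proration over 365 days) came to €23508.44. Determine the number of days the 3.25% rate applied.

311 days

Let d = days at the first rate; then 365 − d days at the second rate.
€680000 × [3.25%·d + 4.65%·(365−d)] / 365 = €23508.44
Solving gives d = 311, so the new rate took effect on 8 Nov 2010.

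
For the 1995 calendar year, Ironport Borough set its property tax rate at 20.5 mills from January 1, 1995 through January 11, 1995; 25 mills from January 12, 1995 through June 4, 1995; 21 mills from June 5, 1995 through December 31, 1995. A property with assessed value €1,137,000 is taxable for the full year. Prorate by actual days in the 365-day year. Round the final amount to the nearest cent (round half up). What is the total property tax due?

January 1 – January 11, 1995: 11 days at 20.5 mills → €1,137,000 × 2.05% × 11/365 = €702.4479
January 12 – June 4, 1995: 144 days at 25 mills → €1,137,000 × 2.5% × 144/365 = €11,214.2466
June 5 – December 31, 1995: 210 days at 21 mills → €1,137,000 × 2.1% × 210/365 = €13,737.4521
Total = €25,654.1466

€25,654.15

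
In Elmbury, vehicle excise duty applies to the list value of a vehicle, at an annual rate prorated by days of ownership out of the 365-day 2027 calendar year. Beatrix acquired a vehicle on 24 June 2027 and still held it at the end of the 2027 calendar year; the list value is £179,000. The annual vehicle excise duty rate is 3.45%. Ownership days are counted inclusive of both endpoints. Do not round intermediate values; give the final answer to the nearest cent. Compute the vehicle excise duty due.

£3,231.56

Days held (24 June – 31 December 2027): 191 out of 365
Tax = £179,000 × 3.45% × 191/365 = £3,231.5630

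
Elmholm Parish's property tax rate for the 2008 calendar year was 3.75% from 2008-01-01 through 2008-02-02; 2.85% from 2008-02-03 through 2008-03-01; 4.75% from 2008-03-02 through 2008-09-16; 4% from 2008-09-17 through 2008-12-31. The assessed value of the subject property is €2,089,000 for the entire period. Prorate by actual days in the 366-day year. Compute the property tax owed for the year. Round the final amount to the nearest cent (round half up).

€89,769.92

2008-01-01 to 2008-02-02: 33 days at 3.75% → €2,089,000 × 3.75% × 33/366 = €7,063.2172
2008-02-03 to 2008-03-01: 28 days at 2.85% → €2,089,000 × 2.85% × 28/366 = €4,554.7049
2008-03-02 to 2008-09-16: 199 days at 4.75% → €2,089,000 × 4.75% × 199/366 = €53,951.5642
2008-09-17 to 2008-12-31: 106 days at 4% → €2,089,000 × 4% × 106/366 = €24,200.4372
Total = €89,769.9235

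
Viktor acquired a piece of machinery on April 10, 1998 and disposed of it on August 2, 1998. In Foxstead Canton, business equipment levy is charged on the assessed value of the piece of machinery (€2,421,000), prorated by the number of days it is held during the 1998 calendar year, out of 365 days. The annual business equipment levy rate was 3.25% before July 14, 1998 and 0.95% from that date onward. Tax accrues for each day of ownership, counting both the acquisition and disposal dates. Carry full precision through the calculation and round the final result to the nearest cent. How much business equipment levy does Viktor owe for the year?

April 10 – July 13, 1998: 95 days at 3.25% → €2,421,000 × 3.25% × 95/365 = €20,479.0068
July 14 – August 2, 1998: 20 days at 0.95% → €2,421,000 × 0.95% × 20/365 = €1,260.2466
Total = €21,739.2534

€21,739.25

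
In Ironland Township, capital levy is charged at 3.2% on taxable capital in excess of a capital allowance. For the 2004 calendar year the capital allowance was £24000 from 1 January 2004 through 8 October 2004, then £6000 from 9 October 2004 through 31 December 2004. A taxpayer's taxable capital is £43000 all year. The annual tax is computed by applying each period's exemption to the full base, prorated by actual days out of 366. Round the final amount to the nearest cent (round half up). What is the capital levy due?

£740.20

1 January – 8 October 2004: 282 days, exemption £24000 → (£43000 − £24000) × 3.2% × 282/366 = £468.4590
9 October – 31 December 2004: 84 days, exemption £6000 → (£43000 − £6000) × 3.2% × 84/366 = £271.7377
Total = £740.1967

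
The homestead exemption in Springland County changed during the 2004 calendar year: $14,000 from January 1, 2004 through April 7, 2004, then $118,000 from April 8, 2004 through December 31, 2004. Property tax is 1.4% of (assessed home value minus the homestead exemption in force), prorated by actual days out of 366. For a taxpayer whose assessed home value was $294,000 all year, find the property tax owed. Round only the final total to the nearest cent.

$2,853.86

January 1 – April 7, 2004: 98 days, exemption $14,000 → ($294,000 − $14,000) × 1.4% × 98/366 = $1,049.6175
April 8 – December 31, 2004: 268 days, exemption $118,000 → ($294,000 − $118,000) × 1.4% × 268/366 = $1,804.2404
Total = $2,853.8579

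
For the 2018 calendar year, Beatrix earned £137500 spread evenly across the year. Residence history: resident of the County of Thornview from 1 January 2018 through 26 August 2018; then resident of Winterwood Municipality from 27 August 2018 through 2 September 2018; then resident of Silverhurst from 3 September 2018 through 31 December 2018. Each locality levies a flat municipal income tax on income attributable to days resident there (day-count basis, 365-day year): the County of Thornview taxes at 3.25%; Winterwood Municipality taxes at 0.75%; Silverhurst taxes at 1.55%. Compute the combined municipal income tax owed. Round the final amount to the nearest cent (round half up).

£3634.33

The County of Thornview, 1 January – 26 August 2018: 238 days → £137500 × 3.25% × 238/365 = £2913.8699
Winterwood Municipality, 27 August – 2 September 2018: 7 days → £137500 × 0.75% × 7/365 = £19.7774
Silverhurst, 3 September – 31 December 2018: 120 days → £137500 × 1.55% × 120/365 = £700.6849
Total = £3634.3322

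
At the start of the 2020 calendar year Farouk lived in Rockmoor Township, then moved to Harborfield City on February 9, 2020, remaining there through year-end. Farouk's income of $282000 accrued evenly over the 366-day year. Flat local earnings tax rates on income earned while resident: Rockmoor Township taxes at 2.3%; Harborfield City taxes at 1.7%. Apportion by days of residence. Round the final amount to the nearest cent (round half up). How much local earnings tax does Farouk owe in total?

$4974.30

Rockmoor Township, January 1 – February 8, 2020: 39 days → $282000 × 2.3% × 39/366 = $691.1311
Harborfield City, February 9 – December 31, 2020: 327 days → $282000 × 1.7% × 327/366 = $4283.1639
Total = $4974.2951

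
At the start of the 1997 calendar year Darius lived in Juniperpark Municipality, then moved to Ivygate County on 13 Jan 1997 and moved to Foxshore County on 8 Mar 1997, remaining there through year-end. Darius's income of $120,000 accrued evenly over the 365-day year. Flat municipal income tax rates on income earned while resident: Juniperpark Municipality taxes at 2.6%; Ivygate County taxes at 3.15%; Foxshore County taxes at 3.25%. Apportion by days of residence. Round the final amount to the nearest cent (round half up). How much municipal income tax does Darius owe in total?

$3,856.60

Juniperpark Municipality, 1 Jan – 12 Jan 1997: 12 days → $120,000 × 2.6% × 12/365 = $102.5753
Ivygate County, 13 Jan – 7 Mar 1997: 54 days → $120,000 × 3.15% × 54/365 = $559.2329
Foxshore County, 8 Mar – 31 Dec 1997: 299 days → $120,000 × 3.25% × 299/365 = $3,194.7945
Total = $3,856.6027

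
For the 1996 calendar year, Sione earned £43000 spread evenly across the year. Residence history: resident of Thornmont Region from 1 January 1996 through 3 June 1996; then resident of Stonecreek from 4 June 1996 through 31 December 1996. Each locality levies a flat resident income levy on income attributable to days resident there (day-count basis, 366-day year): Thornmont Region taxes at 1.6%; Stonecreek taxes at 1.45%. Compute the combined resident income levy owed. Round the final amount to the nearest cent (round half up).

Thornmont Region, 1 January – 3 June 1996: 155 days → £43000 × 1.6% × 155/366 = £291.3661
Stonecreek, 4 June – 31 December 1996: 211 days → £43000 × 1.45% × 211/366 = £359.4495
Total = £650.8156

£650.82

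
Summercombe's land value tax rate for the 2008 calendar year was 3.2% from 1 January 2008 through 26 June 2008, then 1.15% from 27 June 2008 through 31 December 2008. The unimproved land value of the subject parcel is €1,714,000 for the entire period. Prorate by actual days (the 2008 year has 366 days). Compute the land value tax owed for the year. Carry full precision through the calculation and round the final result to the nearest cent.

€36,799.49

1 January – 26 June 2008: 178 days at 3.2% → €1,714,000 × 3.2% × 178/366 = €26,674.7104
27 June – 31 December 2008: 188 days at 1.15% → €1,714,000 × 1.15% × 188/366 = €10,124.7760
Total = €36,799.4863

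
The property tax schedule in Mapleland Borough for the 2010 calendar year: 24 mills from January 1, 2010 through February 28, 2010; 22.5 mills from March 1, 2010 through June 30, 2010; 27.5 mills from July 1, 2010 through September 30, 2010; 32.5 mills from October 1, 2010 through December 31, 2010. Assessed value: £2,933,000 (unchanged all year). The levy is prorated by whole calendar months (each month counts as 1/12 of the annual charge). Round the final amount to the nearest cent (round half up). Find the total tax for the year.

£77,724.50

January 1 – February 28, 2010: 2 months at 24 mills → £2,933,000 × 2.4% × 2/12 = £11,732.0000
March 1 – June 30, 2010: 4 months at 22.5 mills → £2,933,000 × 2.25% × 4/12 = £21,997.5000
July 1 – September 30, 2010: 3 months at 27.5 mills → £2,933,000 × 2.75% × 3/12 = £20,164.3750
October 1 – December 31, 2010: 3 months at 32.5 mills → £2,933,000 × 3.25% × 3/12 = £23,830.6250
Total = £77,724.5000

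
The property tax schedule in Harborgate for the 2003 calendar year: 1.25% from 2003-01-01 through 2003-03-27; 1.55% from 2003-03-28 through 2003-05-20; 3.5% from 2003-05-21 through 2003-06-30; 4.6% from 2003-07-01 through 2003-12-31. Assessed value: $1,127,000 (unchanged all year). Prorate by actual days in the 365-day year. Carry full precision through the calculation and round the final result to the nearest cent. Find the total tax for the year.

$36,468.48

2003-01-01 to 2003-03-27: 86 days at 1.25% → $1,127,000 × 1.25% × 86/365 = $3,319.2466
2003-03-28 to 2003-05-20: 54 days at 1.55% → $1,127,000 × 1.55% × 54/365 = $2,584.3808
2003-05-21 to 2003-06-30: 41 days at 3.5% → $1,127,000 × 3.5% × 41/365 = $4,430.8082
2003-07-01 to 2003-12-31: 184 days at 4.6% → $1,127,000 × 4.6% × 184/365 = $26,134.0493
Total = $36,468.4849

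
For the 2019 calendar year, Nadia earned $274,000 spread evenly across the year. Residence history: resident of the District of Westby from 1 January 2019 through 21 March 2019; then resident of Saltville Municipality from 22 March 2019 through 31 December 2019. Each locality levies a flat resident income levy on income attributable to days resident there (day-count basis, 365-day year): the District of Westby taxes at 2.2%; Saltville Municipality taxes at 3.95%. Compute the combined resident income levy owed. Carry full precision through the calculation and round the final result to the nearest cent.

$9,772.04

The District of Westby, 1 January – 21 March 2019: 80 days → $274,000 × 2.2% × 80/365 = $1,321.2055
Saltville Municipality, 22 March – 31 December 2019: 285 days → $274,000 × 3.95% × 285/365 = $8,450.8356
Total = $9,772.0411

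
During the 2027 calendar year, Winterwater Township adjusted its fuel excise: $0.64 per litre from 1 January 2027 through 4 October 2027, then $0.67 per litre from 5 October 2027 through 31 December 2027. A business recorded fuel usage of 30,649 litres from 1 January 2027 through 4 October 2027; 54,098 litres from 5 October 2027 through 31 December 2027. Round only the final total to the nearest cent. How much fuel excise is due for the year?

$55,861.02

1 January – 4 October 2027: 30,649 litres at $0.64/litre → $19,615.36
5 October – 31 December 2027: 54,098 litres at $0.67/litre → $36,245.66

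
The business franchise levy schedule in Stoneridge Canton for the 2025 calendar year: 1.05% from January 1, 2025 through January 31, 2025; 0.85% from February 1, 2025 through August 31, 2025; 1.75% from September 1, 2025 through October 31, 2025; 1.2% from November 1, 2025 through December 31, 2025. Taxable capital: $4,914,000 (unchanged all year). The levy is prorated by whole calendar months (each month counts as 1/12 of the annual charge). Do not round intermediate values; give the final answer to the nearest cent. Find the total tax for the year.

$52,825.50

January 1 – January 31, 2025: 1 month at 1.05% → $4,914,000 × 1.05% × 1/12 = $4,299.7500
February 1 – August 31, 2025: 7 months at 0.85% → $4,914,000 × 0.85% × 7/12 = $24,365.2500
September 1 – October 31, 2025: 2 months at 1.75% → $4,914,000 × 1.75% × 2/12 = $14,332.5000
November 1 – December 31, 2025: 2 months at 1.2% → $4,914,000 × 1.2% × 2/12 = $9,828.0000
Total = $52,825.5000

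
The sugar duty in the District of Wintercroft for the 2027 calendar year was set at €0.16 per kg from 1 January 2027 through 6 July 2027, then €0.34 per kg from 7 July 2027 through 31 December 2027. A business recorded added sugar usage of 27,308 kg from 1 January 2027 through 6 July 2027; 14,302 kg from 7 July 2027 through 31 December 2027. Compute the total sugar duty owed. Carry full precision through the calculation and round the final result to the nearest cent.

€9231.96

1 January – 6 July 2027: 27,308 kg at €0.16/kg → €4369.28
7 July – 31 December 2027: 14,302 kg at €0.34/kg → €4862.68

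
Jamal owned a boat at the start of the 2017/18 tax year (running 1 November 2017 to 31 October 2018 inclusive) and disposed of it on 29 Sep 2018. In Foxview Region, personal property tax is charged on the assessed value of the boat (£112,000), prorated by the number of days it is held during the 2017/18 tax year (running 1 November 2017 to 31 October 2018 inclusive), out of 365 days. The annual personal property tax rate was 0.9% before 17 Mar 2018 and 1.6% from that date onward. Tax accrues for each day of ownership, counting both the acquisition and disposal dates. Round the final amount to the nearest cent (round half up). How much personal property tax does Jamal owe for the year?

£1,342.77

1 Nov 2017 – 16 Mar 2018: 136 days at 0.9% → £112,000 × 0.9% × 136/365 = £375.5836
17 Mar – 29 Sep 2018: 197 days at 1.6% → £112,000 × 1.6% × 197/365 = £967.1890
Total = £1,342.7726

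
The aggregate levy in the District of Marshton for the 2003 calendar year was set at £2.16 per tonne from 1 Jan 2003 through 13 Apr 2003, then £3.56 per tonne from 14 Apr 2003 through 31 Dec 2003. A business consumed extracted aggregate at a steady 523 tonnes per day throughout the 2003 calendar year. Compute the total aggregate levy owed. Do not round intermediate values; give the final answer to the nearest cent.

1 Jan – 13 Apr 2003: 103 days × 523 tonnes/day = 53,869 tonnes at £2.16/tonne → £116,357.04
14 Apr – 31 Dec 2003: 262 days × 523 tonnes/day = 137,026 tonnes at £3.56/tonne → £487,812.56

£604,169.60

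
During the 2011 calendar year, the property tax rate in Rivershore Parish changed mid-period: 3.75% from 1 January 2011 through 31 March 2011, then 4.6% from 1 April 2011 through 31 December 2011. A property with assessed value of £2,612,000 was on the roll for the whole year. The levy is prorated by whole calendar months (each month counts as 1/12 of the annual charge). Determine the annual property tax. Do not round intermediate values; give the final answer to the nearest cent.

1 January – 31 March 2011: 3 months at 3.75% → £2,612,000 × 3.75% × 3/12 = £24,487.5000
1 April – 31 December 2011: 9 months at 4.6% → £2,612,000 × 4.6% × 9/12 = £90,114.0000
Total = £114,601.5000

£114,601.50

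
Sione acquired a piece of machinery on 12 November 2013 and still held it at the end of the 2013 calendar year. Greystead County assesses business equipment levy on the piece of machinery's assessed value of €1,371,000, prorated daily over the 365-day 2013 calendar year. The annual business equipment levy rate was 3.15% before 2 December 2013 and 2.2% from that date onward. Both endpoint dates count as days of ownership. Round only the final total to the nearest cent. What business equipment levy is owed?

12 November – 1 December 2013: 20 days at 3.15% → €1,371,000 × 3.15% × 20/365 = €2,366.3836
2 December – 31 December 2013: 30 days at 2.2% → €1,371,000 × 2.2% × 30/365 = €2,479.0685
Total = €4,845.4521

€4,845.45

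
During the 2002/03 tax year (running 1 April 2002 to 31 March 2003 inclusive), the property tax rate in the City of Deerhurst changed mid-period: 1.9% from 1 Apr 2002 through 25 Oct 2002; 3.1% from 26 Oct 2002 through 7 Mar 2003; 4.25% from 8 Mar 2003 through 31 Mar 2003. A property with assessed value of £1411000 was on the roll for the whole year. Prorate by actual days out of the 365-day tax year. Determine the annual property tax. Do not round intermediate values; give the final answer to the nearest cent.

1 Apr – 25 Oct 2002: 208 days at 1.9% → £1411000 × 1.9% × 208/365 = £15277.4575
26 Oct 2002 – 7 Mar 2003: 133 days at 3.1% → £1411000 × 3.1% × 133/365 = £15938.5014
8 Mar – 31 Mar 2003: 24 days at 4.25% → £1411000 × 4.25% × 24/365 = £3943.0685
Total = £35159.0274

£35159.03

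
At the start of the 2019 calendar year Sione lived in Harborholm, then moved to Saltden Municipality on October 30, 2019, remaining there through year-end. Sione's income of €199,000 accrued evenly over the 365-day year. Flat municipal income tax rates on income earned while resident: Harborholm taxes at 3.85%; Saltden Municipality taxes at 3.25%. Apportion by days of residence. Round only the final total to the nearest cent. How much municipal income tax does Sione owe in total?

€7,455.41

Harborholm, January 1 – October 29, 2019: 302 days → €199,000 × 3.85% × 302/365 = €6,339.1041
Saltden Municipality, October 30 – December 31, 2019: 63 days → €199,000 × 3.25% × 63/365 = €1,116.3082
Total = €7,455.4123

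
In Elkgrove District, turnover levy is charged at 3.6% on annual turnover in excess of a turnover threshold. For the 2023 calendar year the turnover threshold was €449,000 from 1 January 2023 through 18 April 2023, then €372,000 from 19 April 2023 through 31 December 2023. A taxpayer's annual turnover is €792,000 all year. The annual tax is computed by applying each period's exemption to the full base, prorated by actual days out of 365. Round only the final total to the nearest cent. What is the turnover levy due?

€14,299.79

1 January – 18 April 2023: 108 days, exemption €449,000 → (€792,000 − €449,000) × 3.6% × 108/365 = €3,653.6548
19 April – 31 December 2023: 257 days, exemption €372,000 → (€792,000 − €372,000) × 3.6% × 257/365 = €10,646.1370
Total = €14,299.7918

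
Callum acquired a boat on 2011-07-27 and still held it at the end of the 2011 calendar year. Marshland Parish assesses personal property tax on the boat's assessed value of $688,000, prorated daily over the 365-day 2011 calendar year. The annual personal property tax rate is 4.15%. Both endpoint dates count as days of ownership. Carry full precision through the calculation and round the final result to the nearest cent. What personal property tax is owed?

Days held (2011-07-27 to 2011-12-31): 158 out of 365
Tax = $688,000 × 4.15% × 158/365 = $12,359.4959

$12,359.50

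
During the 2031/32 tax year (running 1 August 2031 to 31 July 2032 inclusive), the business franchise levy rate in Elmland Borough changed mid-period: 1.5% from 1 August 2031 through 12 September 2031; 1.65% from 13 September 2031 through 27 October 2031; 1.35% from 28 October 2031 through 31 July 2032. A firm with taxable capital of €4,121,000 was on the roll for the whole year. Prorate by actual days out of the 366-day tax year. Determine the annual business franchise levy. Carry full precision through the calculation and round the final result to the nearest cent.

1 August – 12 September 2031: 43 days at 1.5% → €4,121,000 × 1.5% × 43/366 = €7,262.4180
13 September – 27 October 2031: 45 days at 1.65% → €4,121,000 × 1.65% × 45/366 = €8,360.2254
28 October 2031 – 31 July 2032: 278 days at 1.35% → €4,121,000 × 1.35% × 278/366 = €42,257.1393
Total = €57,879.7828

€57,879.78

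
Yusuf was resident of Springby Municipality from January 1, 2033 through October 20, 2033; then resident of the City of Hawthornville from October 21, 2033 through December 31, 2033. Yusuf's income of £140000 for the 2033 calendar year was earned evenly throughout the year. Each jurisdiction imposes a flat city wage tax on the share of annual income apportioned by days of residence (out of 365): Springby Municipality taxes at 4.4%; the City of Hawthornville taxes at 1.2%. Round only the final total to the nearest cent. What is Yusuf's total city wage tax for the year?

Springby Municipality, January 1 – October 20, 2033: 293 days → £140000 × 4.4% × 293/365 = £4944.8767
The City of Hawthornville, October 21 – December 31, 2033: 72 days → £140000 × 1.2% × 72/365 = £331.3973
Total = £5276.2740

£5276.27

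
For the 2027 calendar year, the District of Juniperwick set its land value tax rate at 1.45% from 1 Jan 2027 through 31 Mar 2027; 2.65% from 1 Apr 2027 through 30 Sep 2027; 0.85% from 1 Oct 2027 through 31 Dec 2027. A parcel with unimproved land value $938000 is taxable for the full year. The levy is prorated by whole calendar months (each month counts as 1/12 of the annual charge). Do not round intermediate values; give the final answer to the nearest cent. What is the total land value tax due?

1 Jan – 31 Mar 2027: 3 months at 1.45% → $938000 × 1.45% × 3/12 = $3400.2500
1 Apr – 30 Sep 2027: 6 months at 2.65% → $938000 × 2.65% × 6/12 = $12428.5000
1 Oct – 31 Dec 2027: 3 months at 0.85% → $938000 × 0.85% × 3/12 = $1993.2500
Total = $17822.0000

$17822.00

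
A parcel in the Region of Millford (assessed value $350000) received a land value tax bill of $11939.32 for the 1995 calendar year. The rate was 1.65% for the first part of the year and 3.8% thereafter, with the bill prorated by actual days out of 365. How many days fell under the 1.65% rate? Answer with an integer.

66 days

Let d = days at the first rate; then 365 − d days at the second rate.
$350000 × [1.65%·d + 3.8%·(365−d)] / 365 = $11939.32
Solving gives d = 66, so the new rate took effect on 8 March 1995.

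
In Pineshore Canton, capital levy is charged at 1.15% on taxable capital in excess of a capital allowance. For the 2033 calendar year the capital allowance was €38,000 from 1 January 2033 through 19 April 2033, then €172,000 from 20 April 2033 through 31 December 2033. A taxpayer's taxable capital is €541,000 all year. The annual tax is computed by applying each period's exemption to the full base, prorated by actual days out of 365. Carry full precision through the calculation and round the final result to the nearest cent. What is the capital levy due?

1 January – 19 April 2033: 109 days, exemption €38,000 → (€541,000 − €38,000) × 1.15% × 109/365 = €1,727.4260
20 April – 31 December 2033: 256 days, exemption €172,000 → (€541,000 − €172,000) × 1.15% × 256/365 = €2,976.2630
Total = €4,703.6890

€4,703.69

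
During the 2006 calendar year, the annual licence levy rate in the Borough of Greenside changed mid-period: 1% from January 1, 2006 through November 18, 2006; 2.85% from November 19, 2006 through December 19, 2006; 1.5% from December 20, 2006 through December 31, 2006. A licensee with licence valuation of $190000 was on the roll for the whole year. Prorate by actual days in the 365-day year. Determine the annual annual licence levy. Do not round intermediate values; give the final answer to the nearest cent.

$2229.77

January 1 – November 18, 2006: 322 days at 1% → $190000 × 1% × 322/365 = $1676.1644
November 19 – December 19, 2006: 31 days at 2.85% → $190000 × 2.85% × 31/365 = $459.9041
December 20 – December 31, 2006: 12 days at 1.5% → $190000 × 1.5% × 12/365 = $93.6986
Total = $2229.7671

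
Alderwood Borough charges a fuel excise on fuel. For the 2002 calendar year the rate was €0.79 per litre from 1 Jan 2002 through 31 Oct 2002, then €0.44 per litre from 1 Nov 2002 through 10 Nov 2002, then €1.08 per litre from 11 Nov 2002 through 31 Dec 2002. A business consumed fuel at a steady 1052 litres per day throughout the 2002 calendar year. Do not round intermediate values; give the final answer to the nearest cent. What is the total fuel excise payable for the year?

€315,221.28

1 Jan – 31 Oct 2002: 304 days × 1052 litres/day = 319,808 litres at €0.79/litre → €252,648.32
1 Nov – 10 Nov 2002: 10 days × 1052 litres/day = 10,520 litres at €0.44/litre → €4,628.80
11 Nov – 31 Dec 2002: 51 days × 1052 litres/day = 53,652 litres at €1.08/litre → €57,944.16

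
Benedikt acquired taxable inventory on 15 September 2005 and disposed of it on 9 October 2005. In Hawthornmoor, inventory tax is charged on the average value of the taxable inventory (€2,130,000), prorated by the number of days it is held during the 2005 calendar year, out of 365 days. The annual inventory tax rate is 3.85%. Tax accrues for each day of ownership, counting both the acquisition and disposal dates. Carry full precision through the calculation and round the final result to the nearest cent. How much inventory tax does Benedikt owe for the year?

€5,616.78

Days held (15 September – 9 October 2005): 25 out of 365
Tax = €2,130,000 × 3.85% × 25/365 = €5,616.7808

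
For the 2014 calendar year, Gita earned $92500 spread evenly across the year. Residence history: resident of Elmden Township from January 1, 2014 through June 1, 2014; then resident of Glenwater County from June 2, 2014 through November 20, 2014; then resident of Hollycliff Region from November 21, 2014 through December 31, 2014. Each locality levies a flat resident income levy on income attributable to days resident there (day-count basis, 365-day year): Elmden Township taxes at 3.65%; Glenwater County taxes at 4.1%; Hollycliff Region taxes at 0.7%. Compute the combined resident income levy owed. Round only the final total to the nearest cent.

Elmden Township, January 1 – June 1, 2014: 152 days → $92500 × 3.65% × 152/365 = $1406.0000
Glenwater County, June 2 – November 20, 2014: 172 days → $92500 × 4.1% × 172/365 = $1787.1507
Hollycliff Region, November 21 – December 31, 2014: 41 days → $92500 × 0.7% × 41/365 = $72.7329
Total = $3265.8836

$3265.88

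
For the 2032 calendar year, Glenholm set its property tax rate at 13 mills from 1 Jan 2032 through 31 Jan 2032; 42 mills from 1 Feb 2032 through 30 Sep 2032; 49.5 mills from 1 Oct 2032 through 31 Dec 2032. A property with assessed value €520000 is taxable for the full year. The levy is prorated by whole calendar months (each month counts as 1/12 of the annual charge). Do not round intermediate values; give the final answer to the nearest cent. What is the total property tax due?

€21558.33

1 Jan – 31 Jan 2032: 1 month at 13 mills → €520000 × 1.3% × 1/12 = €563.3333
1 Feb – 30 Sep 2032: 8 months at 42 mills → €520000 × 4.2% × 8/12 = €14560.0000
1 Oct – 31 Dec 2032: 3 months at 49.5 mills → €520000 × 4.95% × 3/12 = €6435.0000
Total = €21558.3333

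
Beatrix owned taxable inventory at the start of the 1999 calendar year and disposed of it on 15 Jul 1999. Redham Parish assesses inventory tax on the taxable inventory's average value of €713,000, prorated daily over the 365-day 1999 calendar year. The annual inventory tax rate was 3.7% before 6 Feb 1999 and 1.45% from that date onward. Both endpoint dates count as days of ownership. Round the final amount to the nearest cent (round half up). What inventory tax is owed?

€7,133.91

1 Jan – 5 Feb 1999: 36 days at 3.7% → €713,000 × 3.7% × 36/365 = €2,601.9616
6 Feb – 15 Jul 1999: 160 days at 1.45% → €713,000 × 1.45% × 160/365 = €4,531.9452
Total = €7,133.9068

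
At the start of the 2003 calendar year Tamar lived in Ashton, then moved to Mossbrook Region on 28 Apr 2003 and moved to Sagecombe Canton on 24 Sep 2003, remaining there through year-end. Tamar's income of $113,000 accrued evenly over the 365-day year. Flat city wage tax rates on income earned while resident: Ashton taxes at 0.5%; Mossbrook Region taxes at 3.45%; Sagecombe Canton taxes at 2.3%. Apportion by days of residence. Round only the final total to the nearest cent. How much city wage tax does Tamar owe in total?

Ashton, 1 Jan – 27 Apr 2003: 117 days → $113,000 × 0.5% × 117/365 = $181.1096
Mossbrook Region, 28 Apr – 23 Sep 2003: 149 days → $113,000 × 3.45% × 149/365 = $1,591.4425
Sagecombe Canton, 24 Sep – 31 Dec 2003: 99 days → $113,000 × 2.3% × 99/365 = $704.9342
Total = $2,477.4863

$2,477.49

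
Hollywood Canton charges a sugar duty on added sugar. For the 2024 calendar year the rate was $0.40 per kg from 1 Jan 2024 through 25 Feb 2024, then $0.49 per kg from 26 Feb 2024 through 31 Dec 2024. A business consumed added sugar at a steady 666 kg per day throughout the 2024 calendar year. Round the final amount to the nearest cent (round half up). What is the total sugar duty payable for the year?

$116,083.80

1 Jan – 25 Feb 2024: 56 days × 666 kg/day = 37,296 kg at $0.40/kg → $14,918.40
26 Feb – 31 Dec 2024: 310 days × 666 kg/day = 206,460 kg at $0.49/kg → $101,165.40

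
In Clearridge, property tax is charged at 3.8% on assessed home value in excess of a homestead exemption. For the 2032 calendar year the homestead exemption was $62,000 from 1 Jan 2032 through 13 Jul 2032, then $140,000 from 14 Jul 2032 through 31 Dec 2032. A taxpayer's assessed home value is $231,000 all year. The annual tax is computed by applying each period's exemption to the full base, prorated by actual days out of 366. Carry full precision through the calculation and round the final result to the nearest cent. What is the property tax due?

$5,037.18

1 Jan – 13 Jul 2032: 195 days, exemption $62,000 → ($231,000 − $62,000) × 3.8% × 195/366 = $3,421.5574
14 Jul – 31 Dec 2032: 171 days, exemption $140,000 → ($231,000 − $140,000) × 3.8% × 171/366 = $1,615.6230
Total = $5,037.1803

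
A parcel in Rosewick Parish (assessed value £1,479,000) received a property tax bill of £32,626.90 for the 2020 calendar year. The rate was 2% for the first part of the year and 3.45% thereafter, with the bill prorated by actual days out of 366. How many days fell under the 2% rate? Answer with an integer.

314 days

Let d = days at the first rate; then 366 − d days at the second rate.
£1,479,000 × [2%·d + 3.45%·(366−d)] / 366 = £32,626.90
Solving gives d = 314, so the new rate took effect on 10 Nov 2020.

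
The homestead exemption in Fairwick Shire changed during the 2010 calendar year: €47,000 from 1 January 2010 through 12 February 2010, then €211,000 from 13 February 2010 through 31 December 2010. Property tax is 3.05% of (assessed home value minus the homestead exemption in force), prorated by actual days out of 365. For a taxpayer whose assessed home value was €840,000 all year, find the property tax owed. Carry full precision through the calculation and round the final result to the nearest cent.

1 January – 12 February 2010: 43 days, exemption €47,000 → (€840,000 − €47,000) × 3.05% × 43/365 = €2,849.3685
13 February – 31 December 2010: 322 days, exemption €211,000 → (€840,000 − €211,000) × 3.05% × 322/365 = €16,924.4082
Total = €19,773.7767

€19,773.78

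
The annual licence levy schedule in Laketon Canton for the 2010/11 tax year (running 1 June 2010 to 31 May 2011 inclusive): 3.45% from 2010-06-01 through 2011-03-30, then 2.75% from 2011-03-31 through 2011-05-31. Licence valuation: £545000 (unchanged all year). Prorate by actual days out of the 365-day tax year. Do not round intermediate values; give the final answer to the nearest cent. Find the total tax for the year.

£18154.47

2010-06-01 to 2011-03-30: 303 days at 3.45% → £545000 × 3.45% × 303/365 = £15608.6507
2011-03-31 to 2011-05-31: 62 days at 2.75% → £545000 × 2.75% × 62/365 = £2545.8219
Total = £18154.4726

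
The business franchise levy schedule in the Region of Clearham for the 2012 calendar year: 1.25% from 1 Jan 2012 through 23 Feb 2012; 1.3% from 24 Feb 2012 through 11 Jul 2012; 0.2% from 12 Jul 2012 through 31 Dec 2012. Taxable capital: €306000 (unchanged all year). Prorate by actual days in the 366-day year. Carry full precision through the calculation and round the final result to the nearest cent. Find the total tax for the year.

1 Jan – 23 Feb 2012: 54 days at 1.25% → €306000 × 1.25% × 54/366 = €564.3443
24 Feb – 11 Jul 2012: 139 days at 1.3% → €306000 × 1.3% × 139/366 = €1510.7705
12 Jul – 31 Dec 2012: 173 days at 0.2% → €306000 × 0.2% × 173/366 = €289.2787
Total = €2364.3934

€2364.39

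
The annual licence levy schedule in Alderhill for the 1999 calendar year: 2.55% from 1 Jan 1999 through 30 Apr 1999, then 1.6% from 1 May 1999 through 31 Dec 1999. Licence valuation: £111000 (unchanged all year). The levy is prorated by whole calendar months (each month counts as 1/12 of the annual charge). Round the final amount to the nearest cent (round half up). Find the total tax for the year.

1 Jan – 30 Apr 1999: 4 months at 2.55% → £111000 × 2.55% × 4/12 = £943.5000
1 May – 31 Dec 1999: 8 months at 1.6% → £111000 × 1.6% × 8/12 = £1184.0000
Total = £2127.5000

£2127.50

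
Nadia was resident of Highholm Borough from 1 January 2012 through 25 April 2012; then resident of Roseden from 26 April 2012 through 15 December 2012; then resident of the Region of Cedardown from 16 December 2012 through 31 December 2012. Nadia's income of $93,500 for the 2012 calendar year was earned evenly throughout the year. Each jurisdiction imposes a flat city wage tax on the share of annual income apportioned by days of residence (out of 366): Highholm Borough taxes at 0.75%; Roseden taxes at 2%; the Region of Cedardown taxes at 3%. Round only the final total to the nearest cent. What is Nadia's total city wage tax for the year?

Highholm Borough, 1 January – 25 April 2012: 116 days → $93,500 × 0.75% × 116/366 = $222.2541
Roseden, 26 April – 15 December 2012: 234 days → $93,500 × 2% × 234/366 = $1,195.5738
The Region of Cedardown, 16 December – 31 December 2012: 16 days → $93,500 × 3% × 16/366 = $122.6230
Total = $1,540.4508

$1,540.45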